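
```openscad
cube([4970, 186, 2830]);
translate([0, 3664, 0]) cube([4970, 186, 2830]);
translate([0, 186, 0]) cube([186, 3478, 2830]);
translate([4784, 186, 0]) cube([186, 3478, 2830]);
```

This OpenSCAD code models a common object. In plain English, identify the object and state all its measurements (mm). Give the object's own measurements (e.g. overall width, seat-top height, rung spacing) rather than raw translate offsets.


The wall frame of a small rectangular building: four walls, each 2830 mm tall and 186 mm thick, enclosing a footprint 4970 mm (x) by 3850 mm (y) outside-to-outside, with no floor or roof. The front and back walls (the −y and +y sides) span the full width; the two side walls fit between them.


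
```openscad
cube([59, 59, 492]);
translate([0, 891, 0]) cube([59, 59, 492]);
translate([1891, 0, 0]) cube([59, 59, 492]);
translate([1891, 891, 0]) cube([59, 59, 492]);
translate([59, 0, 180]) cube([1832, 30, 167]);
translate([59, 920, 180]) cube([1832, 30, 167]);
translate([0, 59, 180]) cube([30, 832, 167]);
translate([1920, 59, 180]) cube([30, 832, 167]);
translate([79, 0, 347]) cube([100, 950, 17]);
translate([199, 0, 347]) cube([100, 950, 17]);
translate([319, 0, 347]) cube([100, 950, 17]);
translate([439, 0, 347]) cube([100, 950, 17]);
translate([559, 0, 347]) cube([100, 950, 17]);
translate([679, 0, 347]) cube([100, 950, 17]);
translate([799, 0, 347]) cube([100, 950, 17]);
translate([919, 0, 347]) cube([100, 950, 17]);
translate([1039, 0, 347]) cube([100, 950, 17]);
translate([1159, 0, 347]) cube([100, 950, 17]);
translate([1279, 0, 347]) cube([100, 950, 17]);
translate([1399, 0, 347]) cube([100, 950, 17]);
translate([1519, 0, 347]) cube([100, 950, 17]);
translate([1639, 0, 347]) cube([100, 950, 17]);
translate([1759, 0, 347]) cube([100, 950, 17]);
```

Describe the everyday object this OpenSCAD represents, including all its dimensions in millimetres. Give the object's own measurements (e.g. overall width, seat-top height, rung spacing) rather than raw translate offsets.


A bed frame 1950 mm long (x) by 950 mm wide (y). Four 59×59 mm corner posts, 492 mm tall, at the corners of the footprint. Four rails of 30 mm thickness and 167 mm height run between adjacent posts with their undersides at z = 180 mm, their outer faces flush with the outside of the frame (the two x-running rails run between the posts' inner faces; the two y-running rails run between the posts' inner faces). 15 slats, each 100 mm wide (x) and 17 mm thick, lie across the top of the two x-running rails, running the full 950 mm width of the frame in y; along x they sit between the end posts with a 20 mm gap after the −x posts and between neighbouring slats, leaving 32 mm before the +x posts.


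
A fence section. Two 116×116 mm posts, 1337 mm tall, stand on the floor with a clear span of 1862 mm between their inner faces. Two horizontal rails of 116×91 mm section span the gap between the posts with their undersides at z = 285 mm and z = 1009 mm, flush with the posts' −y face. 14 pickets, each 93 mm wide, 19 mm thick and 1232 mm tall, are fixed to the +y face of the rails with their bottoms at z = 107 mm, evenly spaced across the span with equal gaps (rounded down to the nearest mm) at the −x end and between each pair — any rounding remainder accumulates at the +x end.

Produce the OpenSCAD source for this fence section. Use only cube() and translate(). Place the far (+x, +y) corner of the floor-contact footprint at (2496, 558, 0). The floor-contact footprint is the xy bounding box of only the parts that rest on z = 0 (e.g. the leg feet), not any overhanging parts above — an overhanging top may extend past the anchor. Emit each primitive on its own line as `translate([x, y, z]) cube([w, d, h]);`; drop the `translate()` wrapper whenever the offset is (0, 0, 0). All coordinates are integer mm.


translate([402, 442, 0]) cube([116, 116, 1337]);
translate([2380, 442, 0]) cube([116, 116, 1337]);
translate([518, 442, 285]) cube([1862, 116, 91]);
translate([518, 442, 1009]) cube([1862, 116, 91]);
translate([555, 558, 107]) cube([93, 19, 1232]);
translate([685, 558, 107]) cube([93, 19, 1232]);
translate([815, 558, 107]) cube([93, 19, 1232]);
translate([945, 558, 107]) cube([93, 19, 1232]);
translate([1075, 558, 107]) cube([93, 19, 1232]);
translate([1205, 558, 107]) cube([93, 19, 1232]);
translate([1335, 558, 107]) cube([93, 19, 1232]);
translate([1465, 558, 107]) cube([93, 19, 1232]);
translate([1595, 558, 107]) cube([93, 19, 1232]);
translate([1725, 558, 107]) cube([93, 19, 1232]);
translate([1855, 558, 107]) cube([93, 19, 1232]);
translate([1985, 558, 107]) cube([93, 19, 1232]);
translate([2115, 558, 107]) cube([93, 19, 1232]);
translate([2245, 558, 107]) cube([93, 19, 1232]);


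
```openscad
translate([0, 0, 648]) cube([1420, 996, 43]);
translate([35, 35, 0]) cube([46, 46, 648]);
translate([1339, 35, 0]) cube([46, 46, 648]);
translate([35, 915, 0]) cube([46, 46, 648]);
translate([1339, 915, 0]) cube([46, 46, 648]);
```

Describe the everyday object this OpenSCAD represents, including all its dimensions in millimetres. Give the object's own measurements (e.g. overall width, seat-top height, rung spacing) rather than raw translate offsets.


A table: top 1420 mm (x) × 996 mm (y), 43 mm thick, upper face at z = 691 mm, on four 46×46 mm square legs, each inset 35 mm from the nearest pair of top edges from z = 0 to the bottom of the top.


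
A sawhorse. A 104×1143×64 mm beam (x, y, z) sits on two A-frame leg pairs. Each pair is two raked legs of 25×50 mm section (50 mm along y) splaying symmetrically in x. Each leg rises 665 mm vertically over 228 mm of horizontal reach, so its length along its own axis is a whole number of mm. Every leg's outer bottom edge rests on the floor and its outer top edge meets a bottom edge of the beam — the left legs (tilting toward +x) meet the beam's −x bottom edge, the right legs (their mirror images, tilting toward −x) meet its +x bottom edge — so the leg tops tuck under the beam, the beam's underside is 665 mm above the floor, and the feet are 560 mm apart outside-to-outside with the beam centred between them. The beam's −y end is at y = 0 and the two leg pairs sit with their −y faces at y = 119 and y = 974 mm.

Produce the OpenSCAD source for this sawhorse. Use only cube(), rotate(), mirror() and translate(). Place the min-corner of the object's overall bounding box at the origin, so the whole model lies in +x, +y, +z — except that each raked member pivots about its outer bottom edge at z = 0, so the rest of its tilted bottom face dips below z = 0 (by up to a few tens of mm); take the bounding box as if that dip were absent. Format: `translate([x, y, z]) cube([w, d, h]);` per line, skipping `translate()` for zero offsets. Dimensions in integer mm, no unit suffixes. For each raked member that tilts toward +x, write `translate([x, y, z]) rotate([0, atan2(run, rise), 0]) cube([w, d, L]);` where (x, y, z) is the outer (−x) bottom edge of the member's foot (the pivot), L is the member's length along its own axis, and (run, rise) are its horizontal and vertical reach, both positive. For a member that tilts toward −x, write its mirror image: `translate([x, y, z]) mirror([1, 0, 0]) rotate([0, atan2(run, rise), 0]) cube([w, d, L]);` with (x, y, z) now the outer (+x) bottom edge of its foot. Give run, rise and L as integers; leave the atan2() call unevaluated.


translate([228, 0, 665]) cube([104, 1143, 64]);
translate([0, 119, 0]) rotate([0, atan2(228, 665), 0]) cube([25, 50, 703]);
translate([560, 119, 0]) mirror([1, 0, 0]) rotate([0, atan2(228, 665), 0]) cube([25, 50, 703]);
translate([0, 974, 0]) rotate([0, atan2(228, 665), 0]) cube([25, 50, 703]);
translate([560, 974, 0]) mirror([1, 0, 0]) rotate([0, atan2(228, 665), 0]) cube([25, 50, 703]);


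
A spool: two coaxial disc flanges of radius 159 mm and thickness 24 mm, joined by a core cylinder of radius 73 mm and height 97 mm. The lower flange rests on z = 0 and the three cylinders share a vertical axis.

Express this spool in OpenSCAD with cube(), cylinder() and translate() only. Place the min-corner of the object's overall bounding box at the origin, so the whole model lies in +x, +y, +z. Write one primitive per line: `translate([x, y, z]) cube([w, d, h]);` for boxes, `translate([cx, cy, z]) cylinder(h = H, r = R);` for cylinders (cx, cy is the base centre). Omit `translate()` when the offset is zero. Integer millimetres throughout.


translate([159, 159, 0]) cylinder(h = 24, r = 159);
translate([159, 159, 24]) cylinder(h = 97, r = 73);
translate([159, 159, 121]) cylinder(h = 24, r = 159);


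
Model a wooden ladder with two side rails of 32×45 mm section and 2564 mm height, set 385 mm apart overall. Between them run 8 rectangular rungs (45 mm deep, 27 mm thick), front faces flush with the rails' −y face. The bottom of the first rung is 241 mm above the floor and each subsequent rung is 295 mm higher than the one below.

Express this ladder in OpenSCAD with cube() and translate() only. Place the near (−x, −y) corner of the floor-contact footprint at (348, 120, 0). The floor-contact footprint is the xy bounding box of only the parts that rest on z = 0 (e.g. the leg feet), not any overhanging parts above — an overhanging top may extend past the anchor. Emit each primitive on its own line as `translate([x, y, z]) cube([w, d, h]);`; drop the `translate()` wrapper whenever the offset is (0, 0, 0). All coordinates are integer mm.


translate([348, 120, 0]) cube([32, 45, 2564]);
translate([701, 120, 0]) cube([32, 45, 2564]);
translate([380, 120, 241]) cube([321, 45, 27]);
translate([380, 120, 536]) cube([321, 45, 27]);
translate([380, 120, 831]) cube([321, 45, 27]);
translate([380, 120, 1126]) cube([321, 45, 27]);
translate([380, 120, 1421]) cube([321, 45, 27]);
translate([380, 120, 1716]) cube([321, 45, 27]);
translate([380, 120, 2011]) cube([321, 45, 27]);
translate([380, 120, 2306]) cube([321, 45, 27]);


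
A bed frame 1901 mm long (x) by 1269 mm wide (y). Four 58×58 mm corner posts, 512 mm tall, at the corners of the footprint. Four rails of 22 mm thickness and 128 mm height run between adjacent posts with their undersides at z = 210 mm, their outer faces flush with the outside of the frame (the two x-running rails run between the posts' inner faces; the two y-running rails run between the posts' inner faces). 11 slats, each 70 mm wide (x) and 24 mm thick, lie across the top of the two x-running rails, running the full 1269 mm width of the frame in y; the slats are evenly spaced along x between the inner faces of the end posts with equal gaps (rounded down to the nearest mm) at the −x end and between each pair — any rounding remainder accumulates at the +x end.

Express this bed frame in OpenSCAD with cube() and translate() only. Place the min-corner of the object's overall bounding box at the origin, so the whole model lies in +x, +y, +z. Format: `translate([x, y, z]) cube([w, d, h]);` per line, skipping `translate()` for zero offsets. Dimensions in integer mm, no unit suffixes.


cube([58, 58, 512]);
translate([0, 1211, 0]) cube([58, 58, 512]);
translate([1843, 0, 0]) cube([58, 58, 512]);
translate([1843, 1211, 0]) cube([58, 58, 512]);
translate([58, 0, 210]) cube([1785, 22, 128]);
translate([58, 1247, 210]) cube([1785, 22, 128]);
translate([0, 58, 210]) cube([22, 1153, 128]);
translate([1879, 58, 210]) cube([22, 1153, 128]);
translate([142, 0, 338]) cube([70, 1269, 24]);
translate([296, 0, 338]) cube([70, 1269, 24]);
translate([450, 0, 338]) cube([70, 1269, 24]);
translate([604, 0, 338]) cube([70, 1269, 24]);
translate([758, 0, 338]) cube([70, 1269, 24]);
translate([912, 0, 338]) cube([70, 1269, 24]);
translate([1066, 0, 338]) cube([70, 1269, 24]);
translate([1220, 0, 338]) cube([70, 1269, 24]);
translate([1374, 0, 338]) cube([70, 1269, 24]);
translate([1528, 0, 338]) cube([70, 1269, 24]);
translate([1682, 0, 338]) cube([70, 1269, 24]);


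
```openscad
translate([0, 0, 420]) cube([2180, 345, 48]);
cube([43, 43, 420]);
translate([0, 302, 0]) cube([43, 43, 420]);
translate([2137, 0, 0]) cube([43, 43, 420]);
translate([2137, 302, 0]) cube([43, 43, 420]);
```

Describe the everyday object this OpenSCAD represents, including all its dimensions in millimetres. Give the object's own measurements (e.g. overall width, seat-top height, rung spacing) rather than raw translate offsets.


A long wooden bench with a 2180 mm (x) × 345 mm (y) seat, 48 mm thick, its top surface 468 mm above the floor. Four 43 mm square legs at the seat corners, flush with the edges, run from z = 0 to the seat underside.


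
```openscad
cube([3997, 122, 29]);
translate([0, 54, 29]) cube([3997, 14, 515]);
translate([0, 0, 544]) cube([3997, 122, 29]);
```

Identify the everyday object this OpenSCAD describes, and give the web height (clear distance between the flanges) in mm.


An I-beam. The web height is 515 mm.

Two wide flanges with a thin centred web — an I-beam. Overall 573 mm minus two 29 mm flanges gives a web of 573 − 2·29 = 515 mm.


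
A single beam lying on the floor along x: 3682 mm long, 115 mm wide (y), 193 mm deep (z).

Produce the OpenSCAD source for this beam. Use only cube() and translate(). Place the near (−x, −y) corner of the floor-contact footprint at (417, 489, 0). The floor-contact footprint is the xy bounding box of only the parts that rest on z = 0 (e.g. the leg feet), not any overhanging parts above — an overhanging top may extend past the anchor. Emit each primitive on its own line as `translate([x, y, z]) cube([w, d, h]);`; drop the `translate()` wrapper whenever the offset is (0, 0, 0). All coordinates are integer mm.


translate([417, 489, 0]) cube([3682, 115, 193]);


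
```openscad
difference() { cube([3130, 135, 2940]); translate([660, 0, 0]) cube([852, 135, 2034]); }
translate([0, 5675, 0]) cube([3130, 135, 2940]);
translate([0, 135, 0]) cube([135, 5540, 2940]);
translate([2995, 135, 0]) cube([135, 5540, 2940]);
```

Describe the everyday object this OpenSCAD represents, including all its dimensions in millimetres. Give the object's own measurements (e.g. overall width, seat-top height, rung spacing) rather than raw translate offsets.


A single room: four walls, each 2940 mm tall and 135 mm thick, enclosing an outside footprint 3130×5810 mm (x × y), no floor or roof. The front and back walls (−y and +y sides) run the full x-width; the side walls fit between their inner faces. A door opening 852 mm wide and 2034 mm tall is cut through the front wall from the floor up, its −x edge 660 mm from the wall's −x end.


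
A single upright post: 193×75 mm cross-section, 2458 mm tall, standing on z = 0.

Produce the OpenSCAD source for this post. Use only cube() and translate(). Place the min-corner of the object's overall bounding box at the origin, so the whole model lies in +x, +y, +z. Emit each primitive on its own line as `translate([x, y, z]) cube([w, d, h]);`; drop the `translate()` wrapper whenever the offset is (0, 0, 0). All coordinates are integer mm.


cube([193, 75, 2458]);


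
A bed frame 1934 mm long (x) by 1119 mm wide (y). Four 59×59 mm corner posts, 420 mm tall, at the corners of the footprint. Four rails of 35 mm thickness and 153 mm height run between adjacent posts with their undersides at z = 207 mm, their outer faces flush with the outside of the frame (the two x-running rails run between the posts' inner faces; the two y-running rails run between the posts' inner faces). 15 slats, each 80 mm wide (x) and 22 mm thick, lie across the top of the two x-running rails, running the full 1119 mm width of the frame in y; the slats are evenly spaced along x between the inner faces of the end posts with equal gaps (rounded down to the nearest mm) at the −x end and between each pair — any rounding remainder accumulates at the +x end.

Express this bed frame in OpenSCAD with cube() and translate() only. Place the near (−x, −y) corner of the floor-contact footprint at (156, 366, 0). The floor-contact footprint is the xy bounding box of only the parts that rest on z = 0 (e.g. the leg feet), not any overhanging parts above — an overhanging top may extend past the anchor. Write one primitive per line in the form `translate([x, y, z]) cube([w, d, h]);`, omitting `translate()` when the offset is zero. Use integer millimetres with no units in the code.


translate([156, 366, 0]) cube([59, 59, 420]);
translate([156, 1426, 0]) cube([59, 59, 420]);
translate([2031, 366, 0]) cube([59, 59, 420]);
translate([2031, 1426, 0]) cube([59, 59, 420]);
translate([215, 366, 207]) cube([1816, 35, 153]);
translate([215, 1450, 207]) cube([1816, 35, 153]);
translate([156, 425, 207]) cube([35, 1001, 153]);
translate([2055, 425, 207]) cube([35, 1001, 153]);
translate([253, 366, 360]) cube([80, 1119, 22]);
translate([371, 366, 360]) cube([80, 1119, 22]);
translate([489, 366, 360]) cube([80, 1119, 22]);
translate([607, 366, 360]) cube([80, 1119, 22]);
translate([725, 366, 360]) cube([80, 1119, 22]);
translate([843, 366, 360]) cube([80, 1119, 22]);
translate([961, 366, 360]) cube([80, 1119, 22]);
translate([1079, 366, 360]) cube([80, 1119, 22]);
translate([1197, 366, 360]) cube([80, 1119, 22]);
translate([1315, 366, 360]) cube([80, 1119, 22]);
translate([1433, 366, 360]) cube([80, 1119, 22]);
translate([1551, 366, 360]) cube([80, 1119, 22]);
translate([1669, 366, 360]) cube([80, 1119, 22]);
translate([1787, 366, 360]) cube([80, 1119, 22]);
translate([1905, 366, 360]) cube([80, 1119, 22]);


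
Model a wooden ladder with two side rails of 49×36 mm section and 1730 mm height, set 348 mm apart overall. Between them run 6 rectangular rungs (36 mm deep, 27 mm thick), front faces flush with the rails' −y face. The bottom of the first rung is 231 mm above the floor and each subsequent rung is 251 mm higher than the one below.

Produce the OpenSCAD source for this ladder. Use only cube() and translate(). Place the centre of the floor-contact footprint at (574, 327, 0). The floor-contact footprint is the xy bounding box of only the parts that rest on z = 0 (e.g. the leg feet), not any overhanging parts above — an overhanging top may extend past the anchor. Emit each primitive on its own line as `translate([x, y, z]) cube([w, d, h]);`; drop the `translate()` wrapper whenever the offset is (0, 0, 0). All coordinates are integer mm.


translate([400, 309, 0]) cube([49, 36, 1730]);
translate([699, 309, 0]) cube([49, 36, 1730]);
translate([449, 309, 231]) cube([250, 36, 27]);
translate([449, 309, 482]) cube([250, 36, 27]);
translate([449, 309, 733]) cube([250, 36, 27]);
translate([449, 309, 984]) cube([250, 36, 27]);
translate([449, 309, 1235]) cube([250, 36, 27]);
translate([449, 309, 1486]) cube([250, 36, 27]);


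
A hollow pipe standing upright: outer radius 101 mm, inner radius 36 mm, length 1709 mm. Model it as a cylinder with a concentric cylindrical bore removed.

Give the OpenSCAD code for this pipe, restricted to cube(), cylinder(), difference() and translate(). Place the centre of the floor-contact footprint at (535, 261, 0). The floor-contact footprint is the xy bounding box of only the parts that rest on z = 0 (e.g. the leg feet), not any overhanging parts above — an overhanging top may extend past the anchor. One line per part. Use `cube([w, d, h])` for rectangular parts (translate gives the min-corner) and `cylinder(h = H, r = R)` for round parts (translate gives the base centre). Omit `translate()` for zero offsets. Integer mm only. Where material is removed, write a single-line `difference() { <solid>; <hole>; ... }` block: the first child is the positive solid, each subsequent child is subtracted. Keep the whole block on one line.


difference() { translate([535, 261, 0]) cylinder(h = 1709, r = 101); translate([535, 261, 0]) cylinder(h = 1709, r = 36); }


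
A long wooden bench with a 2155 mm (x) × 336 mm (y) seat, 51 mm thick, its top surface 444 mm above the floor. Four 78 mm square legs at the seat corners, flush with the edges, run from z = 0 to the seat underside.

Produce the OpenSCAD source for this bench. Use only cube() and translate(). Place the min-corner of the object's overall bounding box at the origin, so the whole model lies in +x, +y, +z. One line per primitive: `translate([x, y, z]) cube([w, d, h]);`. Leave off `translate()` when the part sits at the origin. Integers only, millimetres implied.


translate([0, 0, 393]) cube([2155, 336, 51]);
cube([78, 78, 393]);
translate([0, 258, 0]) cube([78, 78, 393]);
translate([2077, 0, 0]) cube([78, 78, 393]);
translate([2077, 258, 0]) cube([78, 78, 393]);


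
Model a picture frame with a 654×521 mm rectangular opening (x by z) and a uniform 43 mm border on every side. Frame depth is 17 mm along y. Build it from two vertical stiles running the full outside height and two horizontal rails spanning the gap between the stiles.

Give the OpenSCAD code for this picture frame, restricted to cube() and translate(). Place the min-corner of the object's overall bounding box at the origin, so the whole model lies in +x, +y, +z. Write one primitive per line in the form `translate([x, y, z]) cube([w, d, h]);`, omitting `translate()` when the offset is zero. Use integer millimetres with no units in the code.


cube([43, 17, 607]);
translate([697, 0, 0]) cube([43, 17, 607]);
translate([43, 0, 0]) cube([654, 17, 43]);
translate([43, 0, 564]) cube([654, 17, 43]);


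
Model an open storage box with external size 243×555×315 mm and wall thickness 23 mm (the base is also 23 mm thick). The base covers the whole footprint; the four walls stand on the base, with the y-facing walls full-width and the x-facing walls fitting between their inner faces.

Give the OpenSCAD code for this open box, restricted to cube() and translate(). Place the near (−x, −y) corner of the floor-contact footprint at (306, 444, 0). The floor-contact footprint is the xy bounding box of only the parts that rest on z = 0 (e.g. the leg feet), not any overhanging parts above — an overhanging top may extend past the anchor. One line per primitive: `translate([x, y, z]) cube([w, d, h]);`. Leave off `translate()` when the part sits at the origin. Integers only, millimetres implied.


translate([306, 444, 0]) cube([243, 555, 23]);
translate([306, 444, 23]) cube([243, 23, 292]);
translate([306, 976, 23]) cube([243, 23, 292]);
translate([306, 467, 23]) cube([23, 509, 292]);
translate([526, 467, 23]) cube([23, 509, 292]);


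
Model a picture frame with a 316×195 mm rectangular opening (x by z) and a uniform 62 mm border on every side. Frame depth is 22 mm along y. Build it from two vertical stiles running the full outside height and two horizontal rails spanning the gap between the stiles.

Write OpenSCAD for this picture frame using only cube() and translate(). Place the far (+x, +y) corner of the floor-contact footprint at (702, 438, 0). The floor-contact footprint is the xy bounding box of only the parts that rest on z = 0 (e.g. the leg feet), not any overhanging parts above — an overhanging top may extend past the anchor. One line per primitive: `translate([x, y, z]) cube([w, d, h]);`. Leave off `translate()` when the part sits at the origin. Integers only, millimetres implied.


translate([262, 416, 0]) cube([62, 22, 319]);
translate([640, 416, 0]) cube([62, 22, 319]);
translate([324, 416, 0]) cube([316, 22, 62]);
translate([324, 416, 257]) cube([316, 22, 62]);


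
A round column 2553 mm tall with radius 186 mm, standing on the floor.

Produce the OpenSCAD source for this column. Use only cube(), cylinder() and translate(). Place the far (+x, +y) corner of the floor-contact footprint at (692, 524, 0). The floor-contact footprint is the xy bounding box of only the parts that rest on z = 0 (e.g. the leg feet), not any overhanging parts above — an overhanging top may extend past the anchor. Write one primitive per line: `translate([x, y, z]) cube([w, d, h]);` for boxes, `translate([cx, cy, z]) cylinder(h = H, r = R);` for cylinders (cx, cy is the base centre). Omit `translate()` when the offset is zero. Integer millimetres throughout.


translate([506, 338, 0]) cylinder(h = 2553, r = 186);


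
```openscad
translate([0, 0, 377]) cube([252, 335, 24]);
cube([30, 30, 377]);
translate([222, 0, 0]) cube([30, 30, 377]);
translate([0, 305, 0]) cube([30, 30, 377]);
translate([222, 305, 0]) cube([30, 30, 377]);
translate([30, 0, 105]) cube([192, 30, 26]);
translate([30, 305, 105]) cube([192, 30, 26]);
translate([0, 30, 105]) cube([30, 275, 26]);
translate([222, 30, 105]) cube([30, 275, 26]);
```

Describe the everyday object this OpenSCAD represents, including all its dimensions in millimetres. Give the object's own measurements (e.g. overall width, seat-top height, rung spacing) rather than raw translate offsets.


A four-legged stool. The seat is a 252×335×24 mm slab whose top surface is at z = 401 mm; four square legs, each 30×30 mm in cross-section, run from the floor (z = 0) to the underside of the seat, each flush with a corner of the seat. Four stretchers, 30 mm wide and 26 mm tall, connect adjacent legs with their undersides at z = 105 mm, each running between the inner faces of the legs it joins and aligned with the legs' outer faces on the other axis.


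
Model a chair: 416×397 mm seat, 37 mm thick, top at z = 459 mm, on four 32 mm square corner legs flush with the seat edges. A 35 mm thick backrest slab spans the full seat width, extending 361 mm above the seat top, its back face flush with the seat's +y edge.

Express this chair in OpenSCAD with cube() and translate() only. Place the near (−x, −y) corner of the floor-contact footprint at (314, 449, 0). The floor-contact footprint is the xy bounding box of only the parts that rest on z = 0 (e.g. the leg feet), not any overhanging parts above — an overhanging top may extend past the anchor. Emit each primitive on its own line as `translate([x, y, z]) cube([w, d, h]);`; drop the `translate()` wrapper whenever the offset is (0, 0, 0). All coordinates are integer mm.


translate([314, 449, 422]) cube([416, 397, 37]);
translate([314, 449, 0]) cube([32, 32, 422]);
translate([698, 449, 0]) cube([32, 32, 422]);
translate([314, 814, 0]) cube([32, 32, 422]);
translate([698, 814, 0]) cube([32, 32, 422]);
translate([314, 811, 459]) cube([416, 35, 361]);


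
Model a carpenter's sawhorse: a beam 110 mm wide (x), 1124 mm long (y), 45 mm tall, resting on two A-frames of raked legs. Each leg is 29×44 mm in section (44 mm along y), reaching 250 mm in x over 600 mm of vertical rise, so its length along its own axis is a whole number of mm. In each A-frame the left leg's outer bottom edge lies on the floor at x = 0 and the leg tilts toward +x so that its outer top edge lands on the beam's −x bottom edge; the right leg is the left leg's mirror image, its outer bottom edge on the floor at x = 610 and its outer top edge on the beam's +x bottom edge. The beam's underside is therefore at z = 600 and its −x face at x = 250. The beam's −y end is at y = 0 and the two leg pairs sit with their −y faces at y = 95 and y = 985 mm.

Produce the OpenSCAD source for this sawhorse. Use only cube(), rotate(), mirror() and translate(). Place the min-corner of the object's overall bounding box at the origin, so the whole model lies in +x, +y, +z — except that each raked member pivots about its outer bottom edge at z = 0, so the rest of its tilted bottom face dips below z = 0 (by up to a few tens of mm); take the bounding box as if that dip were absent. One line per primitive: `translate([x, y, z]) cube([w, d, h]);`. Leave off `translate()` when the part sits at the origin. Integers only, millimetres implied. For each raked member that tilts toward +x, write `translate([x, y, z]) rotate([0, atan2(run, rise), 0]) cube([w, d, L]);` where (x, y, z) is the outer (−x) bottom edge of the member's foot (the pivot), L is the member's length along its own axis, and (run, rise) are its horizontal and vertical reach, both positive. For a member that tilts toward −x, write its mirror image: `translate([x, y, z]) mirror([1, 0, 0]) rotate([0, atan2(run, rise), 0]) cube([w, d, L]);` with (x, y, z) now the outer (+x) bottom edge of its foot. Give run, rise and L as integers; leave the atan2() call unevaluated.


translate([250, 0, 600]) cube([110, 1124, 45]);
translate([0, 95, 0]) rotate([0, atan2(250, 600), 0]) cube([29, 44, 650]);
translate([610, 95, 0]) mirror([1, 0, 0]) rotate([0, atan2(250, 600), 0]) cube([29, 44, 650]);
translate([0, 985, 0]) rotate([0, atan2(250, 600), 0]) cube([29, 44, 650]);
translate([610, 985, 0]) mirror([1, 0, 0]) rotate([0, atan2(250, 600), 0]) cube([29, 44, 650]);


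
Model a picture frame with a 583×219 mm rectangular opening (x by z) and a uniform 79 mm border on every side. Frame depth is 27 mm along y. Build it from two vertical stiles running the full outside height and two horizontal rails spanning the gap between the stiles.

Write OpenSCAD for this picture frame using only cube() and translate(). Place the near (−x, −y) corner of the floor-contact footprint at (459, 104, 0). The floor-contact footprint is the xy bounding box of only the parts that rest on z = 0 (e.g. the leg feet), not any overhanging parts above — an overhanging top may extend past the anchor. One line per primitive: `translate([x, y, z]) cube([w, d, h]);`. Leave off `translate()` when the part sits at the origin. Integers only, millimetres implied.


translate([459, 104, 0]) cube([79, 27, 377]);
translate([1121, 104, 0]) cube([79, 27, 377]);
translate([538, 104, 0]) cube([583, 27, 79]);
translate([538, 104, 298]) cube([583, 27, 79]);


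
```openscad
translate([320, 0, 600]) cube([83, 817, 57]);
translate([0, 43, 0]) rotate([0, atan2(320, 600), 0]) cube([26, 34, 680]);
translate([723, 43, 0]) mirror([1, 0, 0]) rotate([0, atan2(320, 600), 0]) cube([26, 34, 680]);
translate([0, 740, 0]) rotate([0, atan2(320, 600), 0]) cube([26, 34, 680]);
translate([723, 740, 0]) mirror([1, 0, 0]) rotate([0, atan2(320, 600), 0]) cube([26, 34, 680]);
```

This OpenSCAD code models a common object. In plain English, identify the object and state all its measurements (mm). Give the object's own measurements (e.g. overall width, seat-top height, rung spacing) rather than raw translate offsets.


A sawhorse. A 83×817×57 mm beam (x, y, z) sits on two A-frame leg pairs. Each pair is two raked legs of 26×34 mm section (34 mm along y) splaying symmetrically in x. Each leg rises 600 mm vertically over 320 mm of horizontal reach and is 680 mm long along its own axis. Every leg's outer bottom edge rests on the floor and its outer top edge meets a bottom edge of the beam — the left legs (tilting toward +x) meet the beam's −x bottom edge, the right legs (their mirror images, tilting toward −x) meet its +x bottom edge — so the leg tops tuck under the beam, the beam's underside is 600 mm above the floor, and the feet are 723 mm apart outside-to-outside with the beam centred between them. The two leg pairs are set in 43 mm from either end of the beam.


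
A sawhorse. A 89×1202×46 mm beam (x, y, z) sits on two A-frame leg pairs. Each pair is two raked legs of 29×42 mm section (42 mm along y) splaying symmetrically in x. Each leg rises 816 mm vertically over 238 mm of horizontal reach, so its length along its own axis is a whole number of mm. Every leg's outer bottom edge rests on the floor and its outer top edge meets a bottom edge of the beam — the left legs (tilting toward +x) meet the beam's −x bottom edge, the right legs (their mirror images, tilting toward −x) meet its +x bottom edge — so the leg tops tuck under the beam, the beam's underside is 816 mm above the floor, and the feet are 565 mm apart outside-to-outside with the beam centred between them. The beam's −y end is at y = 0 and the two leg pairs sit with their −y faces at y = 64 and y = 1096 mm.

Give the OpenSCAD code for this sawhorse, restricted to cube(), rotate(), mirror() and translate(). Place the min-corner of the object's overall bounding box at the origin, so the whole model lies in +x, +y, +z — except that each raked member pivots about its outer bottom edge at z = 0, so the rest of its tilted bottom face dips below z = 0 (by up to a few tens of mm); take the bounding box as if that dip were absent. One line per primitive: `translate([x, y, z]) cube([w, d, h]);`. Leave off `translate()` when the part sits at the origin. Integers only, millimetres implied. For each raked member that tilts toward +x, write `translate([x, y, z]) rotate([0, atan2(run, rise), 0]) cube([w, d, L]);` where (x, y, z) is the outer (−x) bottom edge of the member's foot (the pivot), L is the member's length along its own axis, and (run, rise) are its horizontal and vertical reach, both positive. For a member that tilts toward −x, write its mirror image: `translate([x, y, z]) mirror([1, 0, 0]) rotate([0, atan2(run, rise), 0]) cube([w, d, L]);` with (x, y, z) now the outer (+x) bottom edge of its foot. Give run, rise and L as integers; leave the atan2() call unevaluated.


// leg length = √(238² + 816²) = 850
// right-leg outer foot x = 2·238 + 89 = 565
// beam min-corner = (238, 0, 816)
translate([238, 0, 816]) cube([89, 1202, 46]);
translate([0, 64, 0]) rotate([0, atan2(238, 816), 0]) cube([29, 42, 850]);
translate([565, 64, 0]) mirror([1, 0, 0]) rotate([0, atan2(238, 816), 0]) cube([29, 42, 850]);
translate([0, 1096, 0]) rotate([0, atan2(238, 816), 0]) cube([29, 42, 850]);
translate([565, 1096, 0]) mirror([1, 0, 0]) rotate([0, atan2(238, 816), 0]) cube([29, 42, 850]);


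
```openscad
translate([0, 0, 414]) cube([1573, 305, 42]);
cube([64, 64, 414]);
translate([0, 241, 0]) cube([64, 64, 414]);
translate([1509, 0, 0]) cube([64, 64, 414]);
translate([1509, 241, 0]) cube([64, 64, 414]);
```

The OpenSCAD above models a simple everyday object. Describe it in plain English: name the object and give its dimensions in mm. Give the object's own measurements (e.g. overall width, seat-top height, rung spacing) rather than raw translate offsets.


A bench: a 1573×305 mm seat slab, 42 mm thick, top at z = 456 mm, on four 64×64 mm square legs flush with the seat corners and standing on z = 0.


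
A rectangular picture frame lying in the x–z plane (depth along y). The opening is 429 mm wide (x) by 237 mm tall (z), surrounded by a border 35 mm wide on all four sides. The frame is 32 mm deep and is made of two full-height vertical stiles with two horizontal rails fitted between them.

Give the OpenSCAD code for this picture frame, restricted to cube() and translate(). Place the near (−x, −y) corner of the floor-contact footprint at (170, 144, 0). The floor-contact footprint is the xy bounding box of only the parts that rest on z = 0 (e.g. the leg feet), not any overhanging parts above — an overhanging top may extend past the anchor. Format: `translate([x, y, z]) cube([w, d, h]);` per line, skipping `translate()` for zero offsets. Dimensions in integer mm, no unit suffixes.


translate([170, 144, 0]) cube([35, 32, 307]);
translate([634, 144, 0]) cube([35, 32, 307]);
translate([205, 144, 0]) cube([429, 32, 35]);
translate([205, 144, 272]) cube([429, 32, 35]);


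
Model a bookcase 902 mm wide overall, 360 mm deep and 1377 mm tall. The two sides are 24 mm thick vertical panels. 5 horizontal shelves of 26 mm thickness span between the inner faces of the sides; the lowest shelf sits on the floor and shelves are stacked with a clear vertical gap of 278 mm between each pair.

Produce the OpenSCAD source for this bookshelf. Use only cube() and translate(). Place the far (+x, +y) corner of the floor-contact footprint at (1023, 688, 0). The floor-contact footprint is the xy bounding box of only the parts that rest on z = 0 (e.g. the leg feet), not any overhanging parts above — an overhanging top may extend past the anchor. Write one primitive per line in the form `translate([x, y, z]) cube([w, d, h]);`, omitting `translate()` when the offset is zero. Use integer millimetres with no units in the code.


translate([121, 328, 0]) cube([24, 360, 1377]);
translate([999, 328, 0]) cube([24, 360, 1377]);
translate([145, 328, 0]) cube([854, 360, 26]);
translate([145, 328, 304]) cube([854, 360, 26]);
translate([145, 328, 608]) cube([854, 360, 26]);
translate([145, 328, 912]) cube([854, 360, 26]);
translate([145, 328, 1216]) cube([854, 360, 26]);


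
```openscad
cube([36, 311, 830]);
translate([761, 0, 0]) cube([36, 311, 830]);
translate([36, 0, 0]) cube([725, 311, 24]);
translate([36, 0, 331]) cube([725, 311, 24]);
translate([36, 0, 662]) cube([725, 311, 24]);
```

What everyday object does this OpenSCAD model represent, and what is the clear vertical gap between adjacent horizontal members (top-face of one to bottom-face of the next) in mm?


A bookshelf. The clear shelf gap is 307 mm.

Two tall side panels with 3 horizontal boards between them — a bookshelf. The first two shelf undersides are at z = 0 and z = 331; with shelf thickness 24, the clear gap is 331 − 0 − 24 = 307 mm.


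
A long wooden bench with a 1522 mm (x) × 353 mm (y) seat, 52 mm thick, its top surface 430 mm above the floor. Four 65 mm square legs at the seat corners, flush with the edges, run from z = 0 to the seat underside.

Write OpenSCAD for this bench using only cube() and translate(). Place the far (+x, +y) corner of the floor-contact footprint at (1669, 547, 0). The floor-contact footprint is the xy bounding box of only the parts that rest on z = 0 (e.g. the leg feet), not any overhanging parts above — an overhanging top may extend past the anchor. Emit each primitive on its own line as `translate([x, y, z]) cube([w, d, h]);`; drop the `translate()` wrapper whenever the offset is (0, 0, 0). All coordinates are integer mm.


translate([147, 194, 378]) cube([1522, 353, 52]);
translate([147, 194, 0]) cube([65, 65, 378]);
translate([147, 482, 0]) cube([65, 65, 378]);
translate([1604, 194, 0]) cube([65, 65, 378]);
translate([1604, 482, 0]) cube([65, 65, 378]);


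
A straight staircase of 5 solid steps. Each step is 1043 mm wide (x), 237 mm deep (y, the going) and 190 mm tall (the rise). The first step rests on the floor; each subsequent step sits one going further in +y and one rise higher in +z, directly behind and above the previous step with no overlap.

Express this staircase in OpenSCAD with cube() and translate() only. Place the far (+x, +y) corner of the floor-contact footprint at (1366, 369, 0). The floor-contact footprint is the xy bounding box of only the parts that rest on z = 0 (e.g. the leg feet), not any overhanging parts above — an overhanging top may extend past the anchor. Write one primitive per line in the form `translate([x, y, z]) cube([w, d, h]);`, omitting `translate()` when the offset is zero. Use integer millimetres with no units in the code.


translate([323, 132, 0]) cube([1043, 237, 190]);
translate([323, 369, 190]) cube([1043, 237, 190]);
translate([323, 606, 380]) cube([1043, 237, 190]);
translate([323, 843, 570]) cube([1043, 237, 190]);
translate([323, 1080, 760]) cube([1043, 237, 190]);


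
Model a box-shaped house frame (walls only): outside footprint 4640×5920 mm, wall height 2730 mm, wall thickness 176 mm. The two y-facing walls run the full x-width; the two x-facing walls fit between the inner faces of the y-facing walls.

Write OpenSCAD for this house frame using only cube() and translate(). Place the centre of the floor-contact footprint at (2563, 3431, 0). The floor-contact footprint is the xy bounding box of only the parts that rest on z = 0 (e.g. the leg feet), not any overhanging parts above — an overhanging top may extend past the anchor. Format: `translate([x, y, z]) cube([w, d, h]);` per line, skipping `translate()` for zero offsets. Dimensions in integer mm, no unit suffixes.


translate([243, 471, 0]) cube([4640, 176, 2730]);
translate([243, 6215, 0]) cube([4640, 176, 2730]);
translate([243, 647, 0]) cube([176, 5568, 2730]);
translate([4707, 647, 0]) cube([176, 5568, 2730]);


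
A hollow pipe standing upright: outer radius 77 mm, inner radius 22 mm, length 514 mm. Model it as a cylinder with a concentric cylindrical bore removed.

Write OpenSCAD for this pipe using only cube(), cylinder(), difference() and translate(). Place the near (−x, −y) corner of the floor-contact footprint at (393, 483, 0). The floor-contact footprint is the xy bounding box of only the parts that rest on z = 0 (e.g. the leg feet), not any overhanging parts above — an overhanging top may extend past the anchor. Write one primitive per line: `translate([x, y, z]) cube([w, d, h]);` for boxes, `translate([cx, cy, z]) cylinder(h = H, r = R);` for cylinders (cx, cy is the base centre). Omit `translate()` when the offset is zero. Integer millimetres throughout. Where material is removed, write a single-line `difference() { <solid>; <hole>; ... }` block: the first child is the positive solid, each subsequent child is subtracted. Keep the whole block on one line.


difference() { translate([470, 560, 0]) cylinder(h = 514, r = 77); translate([470, 560, 0]) cylinder(h = 514, r = 22); }
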